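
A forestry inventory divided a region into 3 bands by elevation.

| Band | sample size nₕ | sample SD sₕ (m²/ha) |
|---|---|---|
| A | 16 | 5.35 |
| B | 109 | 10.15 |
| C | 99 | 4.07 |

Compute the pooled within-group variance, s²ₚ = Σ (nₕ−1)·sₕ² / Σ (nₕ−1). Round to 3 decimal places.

A: (16−1)·5.35² = 15·28.6225 = 429.3375
B: (109−1)·10.15² = 108·103.0225 = 11126.43
C: (99−1)·4.07² = 98·16.5649 = 1623.3602
Numerator = 13179.1277; denominator = Σ(nₕ−1) = 221.
s²ₚ = 13179.1277/221 = 59.63406... → 59.634.

59.634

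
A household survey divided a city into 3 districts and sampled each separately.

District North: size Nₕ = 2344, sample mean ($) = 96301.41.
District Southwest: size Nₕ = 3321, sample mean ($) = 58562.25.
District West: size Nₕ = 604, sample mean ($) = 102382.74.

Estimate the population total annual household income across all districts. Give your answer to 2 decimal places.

482054912.25

North: 2344·96301.41 = 225730505.04
Southwest: 3321·58562.25 = 194485232.25
West: 604·102382.74 = 61839174.96
τ̂ = Σ Nₕx̄ₕ = 482054912.25.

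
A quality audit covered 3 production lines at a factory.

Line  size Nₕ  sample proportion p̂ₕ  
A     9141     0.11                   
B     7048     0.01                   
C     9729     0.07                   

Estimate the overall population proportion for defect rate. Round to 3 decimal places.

0.068

N = 9141 + 7048 + 9729 = 25918.
Overall proportion = Σ (Nₕ/N)·p̂ₕ.
Σ Nₕp̂ₕ = 1005.51 + 70.48 + 681.03 = 1757.02.
1757.02 / 25918 = 0.06779... → 0.068.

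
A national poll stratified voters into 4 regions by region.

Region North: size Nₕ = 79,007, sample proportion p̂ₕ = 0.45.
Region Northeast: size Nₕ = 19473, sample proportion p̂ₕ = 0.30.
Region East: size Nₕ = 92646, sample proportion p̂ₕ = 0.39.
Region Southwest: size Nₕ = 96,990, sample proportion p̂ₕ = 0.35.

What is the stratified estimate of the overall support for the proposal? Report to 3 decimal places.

0.387

N = 79007 + 19473 + 92646 + 96990 = 288116.
Overall proportion = Σ (Nₕ/N)·p̂ₕ.
Σ Nₕp̂ₕ = 35553.15 + 5841.9 + 36131.94 + 33946.5 = 111473.49.
111473.49 / 288116 = 0.38690... → 0.387.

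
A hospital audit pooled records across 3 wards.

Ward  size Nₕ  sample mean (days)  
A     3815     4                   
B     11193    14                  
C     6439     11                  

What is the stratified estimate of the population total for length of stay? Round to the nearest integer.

A: 3815·4 = 15260
B: 11193·14 = 156702
C: 6439·11 = 70829
τ̂ = Σ Nₕx̄ₕ = 242791.

242791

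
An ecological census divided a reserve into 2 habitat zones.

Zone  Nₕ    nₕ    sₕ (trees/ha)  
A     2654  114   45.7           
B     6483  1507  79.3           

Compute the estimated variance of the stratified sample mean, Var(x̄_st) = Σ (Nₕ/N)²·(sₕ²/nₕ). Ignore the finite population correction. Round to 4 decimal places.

N = 9137. Term for each stratum: Wₕ²sₕ²/nₕ.
Var(x̄_st) = 1.5456891 + 2.1007671 = 3.6464562 → 3.6465.

3.6465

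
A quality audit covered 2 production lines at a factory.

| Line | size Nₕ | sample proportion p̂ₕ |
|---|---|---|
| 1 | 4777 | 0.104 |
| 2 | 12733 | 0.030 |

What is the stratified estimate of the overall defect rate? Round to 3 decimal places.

0.050

N = 4777 + 12733 = 17510.
Overall proportion = Σ (Nₕ/N)·p̂ₕ.
Σ Nₕp̂ₕ = 496.808 + 381.99 = 878.798.
878.798 / 17510 = 0.05019... → 0.050.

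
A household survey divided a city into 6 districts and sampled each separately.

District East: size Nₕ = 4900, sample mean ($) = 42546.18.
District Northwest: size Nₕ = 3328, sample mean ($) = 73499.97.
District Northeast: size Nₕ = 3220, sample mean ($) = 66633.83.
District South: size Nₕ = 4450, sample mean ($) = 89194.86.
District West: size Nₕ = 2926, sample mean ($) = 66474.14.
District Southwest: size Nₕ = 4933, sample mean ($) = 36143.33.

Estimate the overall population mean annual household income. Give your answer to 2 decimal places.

60502.61

x̄_st = (Σ Nₕx̄ₕ) / (Σ Nₕ) = (4900·42546.18 + 3328·73499.97 + 3220·66633.83 + 4450·89194.86 + 2926·66474.14 + 4933·36143.33) / 23757
= 1437360622.29 / 23757 = 60502.6149... → 60502.61.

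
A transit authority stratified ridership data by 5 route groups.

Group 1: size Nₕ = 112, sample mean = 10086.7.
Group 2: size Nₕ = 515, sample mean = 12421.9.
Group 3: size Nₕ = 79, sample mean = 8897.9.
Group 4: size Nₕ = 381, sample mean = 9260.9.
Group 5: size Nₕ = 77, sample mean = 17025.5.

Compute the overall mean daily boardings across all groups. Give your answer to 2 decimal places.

11227.91

N = 112 + 515 + 79 + 381 + 77 = 1164.
The stratified mean weights each stratum mean by its population share Nₕ/N.
Σ Nₕx̄ₕ = 112·10086.7 + 515·12421.9 + 79·8897.9 + 381·9260.9 + 77·17025.5 = 1129710.4 + 6397278.5 + 702934.1 + 3528402.9 + 1310963.5 = 13069289.4.
Divide by N: 13069289.4 / 1164 = 11227.9119... → 11227.91.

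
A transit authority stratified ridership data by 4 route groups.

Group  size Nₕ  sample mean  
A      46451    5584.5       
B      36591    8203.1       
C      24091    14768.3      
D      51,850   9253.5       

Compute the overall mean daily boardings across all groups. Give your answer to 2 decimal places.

8775.42

N = 158983; weights Wₕ = Nₕ/N = (0.2922, 0.2302, 0.1515, 0.3261).
x̄_st = Σ Wₕ·x̄ₕ = 0.2922·5584.5 + 0.2302·8203.1 + 0.1515·14768.3 + 0.3261·9253.5 ≈ 8775.4183...
→ 8775.42.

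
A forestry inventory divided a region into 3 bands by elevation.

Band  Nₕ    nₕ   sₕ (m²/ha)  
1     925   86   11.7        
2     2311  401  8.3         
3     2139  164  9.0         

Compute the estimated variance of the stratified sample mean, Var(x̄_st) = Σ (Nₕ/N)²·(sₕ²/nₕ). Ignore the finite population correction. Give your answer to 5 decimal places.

N = 5375; Wₕ = Nₕ/N.
band 1: (925/5375)²·11.7²/86 = 0.04714111
band 2: (2311/5375)²·8.3²/401 = 0.03175812
band 3: (2139/5375)²·9.0²/164 = 0.07821784
Sum = 0.15711707 → 0.15712.

0.15712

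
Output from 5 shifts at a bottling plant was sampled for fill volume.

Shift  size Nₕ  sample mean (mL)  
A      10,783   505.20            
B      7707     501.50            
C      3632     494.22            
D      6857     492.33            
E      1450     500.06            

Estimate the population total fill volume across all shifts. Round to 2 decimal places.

15208632.95

A: 10783·505.20 = 5447571.6
B: 7707·501.50 = 3865060.5
C: 3632·494.22 = 1795007.04
D: 6857·492.33 = 3375906.81
E: 1450·500.06 = 725087
τ̂ = Σ Nₕx̄ₕ = 15208632.95.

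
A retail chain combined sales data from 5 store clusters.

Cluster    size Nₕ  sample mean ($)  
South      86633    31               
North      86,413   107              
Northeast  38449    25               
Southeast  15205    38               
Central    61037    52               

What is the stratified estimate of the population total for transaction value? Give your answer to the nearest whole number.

South: 86633·31 = 2685623
North: 86413·107 = 9246191
Northeast: 38449·25 = 961225
Southeast: 15205·38 = 577790
Central: 61037·52 = 3173924
τ̂ = Σ Nₕx̄ₕ = 16644753.

16644753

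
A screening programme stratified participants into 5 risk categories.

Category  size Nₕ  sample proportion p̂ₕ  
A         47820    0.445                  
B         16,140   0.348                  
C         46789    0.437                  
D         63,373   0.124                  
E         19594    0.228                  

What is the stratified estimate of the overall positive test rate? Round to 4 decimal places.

N = 47820 + 16140 + 46789 + 63373 + 19594 = 193716.
Overall proportion = Σ (Nₕ/N)·p̂ₕ.
Σ Nₕp̂ₕ = 21279.9 + 5616.72 + 20446.793 + 7858.252 + 4467.432 = 59669.097.
59669.097 / 193716 = 0.308024... → 0.3080.

0.3080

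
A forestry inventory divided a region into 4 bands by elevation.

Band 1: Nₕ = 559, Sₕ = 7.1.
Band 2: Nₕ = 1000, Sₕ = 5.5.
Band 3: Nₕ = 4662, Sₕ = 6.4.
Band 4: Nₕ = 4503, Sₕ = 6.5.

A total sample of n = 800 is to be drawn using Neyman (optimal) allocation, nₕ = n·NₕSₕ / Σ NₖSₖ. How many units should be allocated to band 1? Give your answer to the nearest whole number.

46

Σ NₕSₕ = 559·7.1 + 1000·5.5 + 4662·6.4 + 4503·6.5 = 68575.2.
Share for 1: 3968.9/68575.2 = 0.05788.
n_1 = 800 × 0.05788 = 46.301... → 46.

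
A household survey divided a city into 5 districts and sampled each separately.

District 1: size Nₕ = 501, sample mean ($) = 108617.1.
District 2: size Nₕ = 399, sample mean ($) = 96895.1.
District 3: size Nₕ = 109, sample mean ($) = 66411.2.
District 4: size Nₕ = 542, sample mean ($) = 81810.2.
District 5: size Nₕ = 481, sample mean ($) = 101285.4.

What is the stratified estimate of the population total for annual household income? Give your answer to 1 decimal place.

193376538.6

1: 501·108617.1 = 54417167.1
2: 399·96895.1 = 38661144.9
3: 109·66411.2 = 7238820.8
4: 542·81810.2 = 44341128.4
5: 481·101285.4 = 48718277.4
τ̂ = Σ Nₕx̄ₕ = 193376538.6.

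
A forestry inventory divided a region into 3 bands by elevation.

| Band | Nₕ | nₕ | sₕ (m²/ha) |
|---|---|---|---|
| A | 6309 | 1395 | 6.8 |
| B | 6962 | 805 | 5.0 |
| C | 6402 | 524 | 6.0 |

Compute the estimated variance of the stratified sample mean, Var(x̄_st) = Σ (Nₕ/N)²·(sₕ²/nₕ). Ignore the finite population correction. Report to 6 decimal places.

0.014574

N = 19673. Term for each stratum: Wₕ²sₕ²/nₕ.
Var(x̄_st) = 0.003408972 + 0.003889296 + 0.007275475 = 0.014573744 → 0.014574.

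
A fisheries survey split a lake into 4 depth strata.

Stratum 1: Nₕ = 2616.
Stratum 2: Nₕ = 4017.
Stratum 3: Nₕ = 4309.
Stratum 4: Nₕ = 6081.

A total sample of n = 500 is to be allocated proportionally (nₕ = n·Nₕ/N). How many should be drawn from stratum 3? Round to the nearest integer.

N = 2616 + 4017 + 4309 + 6081 = 17023.
n_3 = 500·4309/17023 = 126.564... → 127.

127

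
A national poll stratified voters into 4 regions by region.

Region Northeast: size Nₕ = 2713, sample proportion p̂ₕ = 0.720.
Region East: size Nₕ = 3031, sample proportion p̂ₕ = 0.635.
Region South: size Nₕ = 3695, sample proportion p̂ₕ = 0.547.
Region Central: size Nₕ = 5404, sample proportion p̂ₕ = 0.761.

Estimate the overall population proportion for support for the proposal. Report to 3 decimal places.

0.675

N = 2713 + 3031 + 3695 + 5404 = 14843.
Overall proportion = Σ (Nₕ/N)·p̂ₕ.
Σ Nₕp̂ₕ = 1953.36 + 1924.685 + 2021.165 + 4112.444 = 10011.654.
10011.654 / 14843 = 0.67450... → 0.675.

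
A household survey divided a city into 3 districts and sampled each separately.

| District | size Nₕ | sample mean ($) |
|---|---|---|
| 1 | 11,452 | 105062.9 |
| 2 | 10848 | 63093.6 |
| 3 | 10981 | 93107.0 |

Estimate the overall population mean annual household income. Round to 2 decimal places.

87438.11

N = 33281; weights Wₕ = Nₕ/N = (0.3441, 0.3260, 0.3299).
x̄_st = Σ Wₕ·x̄ₕ = 0.3441·105062.9 + 0.3260·63093.6 + 0.3299·93107.0 ≈ 87438.1079...
→ 87438.11.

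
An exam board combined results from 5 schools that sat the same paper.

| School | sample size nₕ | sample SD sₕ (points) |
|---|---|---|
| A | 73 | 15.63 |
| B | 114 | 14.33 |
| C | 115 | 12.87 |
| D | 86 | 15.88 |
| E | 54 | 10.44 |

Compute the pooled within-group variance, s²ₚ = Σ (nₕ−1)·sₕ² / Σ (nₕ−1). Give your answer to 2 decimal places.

Degrees of freedom: 72 + 113 + 114 + 85 + 53 = 437.
Σ(nₕ−1)sₕ² = 72·244.2969 + 113·205.3489 + 114·165.6369 + 85·252.1744 + 53·108.9936 = 86887.8939.
s²ₚ = 86887.8939 / 437 = 198.8281... → 198.83.

198.83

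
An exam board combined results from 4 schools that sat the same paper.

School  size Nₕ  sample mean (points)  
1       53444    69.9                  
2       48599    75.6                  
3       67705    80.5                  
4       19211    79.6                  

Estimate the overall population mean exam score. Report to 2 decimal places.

x̄_st = (Σ Nₕx̄ₕ) / (Σ Nₕ) = (53444·69.9 + 48599·75.6 + 67705·80.5 + 19211·79.6) / 188959
= 14389268.1 / 188959 = 76.1502... → 76.15.

76.15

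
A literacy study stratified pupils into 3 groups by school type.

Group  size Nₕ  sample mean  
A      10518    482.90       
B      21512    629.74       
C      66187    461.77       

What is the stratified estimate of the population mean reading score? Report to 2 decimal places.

500.82

N = 98217; weights Wₕ = Nₕ/N = (0.1071, 0.2190, 0.6739).
x̄_st = Σ Wₕ·x̄ₕ = 0.1071·482.90 + 0.2190·629.74 + 0.6739·461.77 ≈ 500.8225...
→ 500.82.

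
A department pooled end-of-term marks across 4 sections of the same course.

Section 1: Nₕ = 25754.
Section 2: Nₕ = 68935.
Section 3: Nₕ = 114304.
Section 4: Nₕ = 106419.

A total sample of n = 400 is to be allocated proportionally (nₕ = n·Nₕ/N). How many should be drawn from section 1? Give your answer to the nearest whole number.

33

N = 25754 + 68935 + 114304 + 106419 = 315412.
n_1 = 400·25754/315412 = 32.661... → 33.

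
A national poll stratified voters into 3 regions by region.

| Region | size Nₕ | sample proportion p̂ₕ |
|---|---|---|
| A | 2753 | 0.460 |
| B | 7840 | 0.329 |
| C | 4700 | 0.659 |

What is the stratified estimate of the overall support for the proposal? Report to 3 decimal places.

Wₕ = Nₕ/N with N = 15293: 0.1800, 0.5127, 0.3073.
p̂_st = 0.1800·0.460 + 0.5127·0.329 + 0.3073·0.659 ≈ 0.45400... → 0.454.

0.454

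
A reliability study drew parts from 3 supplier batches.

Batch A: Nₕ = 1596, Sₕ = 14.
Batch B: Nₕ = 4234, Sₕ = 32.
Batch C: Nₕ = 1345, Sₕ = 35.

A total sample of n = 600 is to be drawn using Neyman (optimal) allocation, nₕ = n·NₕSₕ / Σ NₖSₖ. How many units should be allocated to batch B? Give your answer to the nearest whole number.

Σ NₕSₕ = 1596·14 + 4234·32 + 1345·35 = 204907.
Share for B: 135488/204907 = 0.66122.
n_B = 600 × 0.66122 = 396.730... → 397.

397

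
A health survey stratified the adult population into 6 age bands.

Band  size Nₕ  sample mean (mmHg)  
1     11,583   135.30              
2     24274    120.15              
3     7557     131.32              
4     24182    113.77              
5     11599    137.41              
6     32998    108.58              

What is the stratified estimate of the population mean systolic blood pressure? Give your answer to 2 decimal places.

119.47

N = 11583 + 24274 + 7557 + 24182 + 11599 + 32998 = 112193.
Weight each subgroup mean by Nₕ/N and sum.
Σ Nₕx̄ₕ = 11583·135.30 + 24274·120.15 + 7557·131.32 + 24182·113.77 + 11599·137.41 + 32998·108.58 = 1567179.9 + 2916521.1 + 992385.24 + 2751186.14 + 1593818.59 + 3582922.84 = 13404013.81.
Divide by N: 13404013.81 / 112193 = 119.4728... → 119.47.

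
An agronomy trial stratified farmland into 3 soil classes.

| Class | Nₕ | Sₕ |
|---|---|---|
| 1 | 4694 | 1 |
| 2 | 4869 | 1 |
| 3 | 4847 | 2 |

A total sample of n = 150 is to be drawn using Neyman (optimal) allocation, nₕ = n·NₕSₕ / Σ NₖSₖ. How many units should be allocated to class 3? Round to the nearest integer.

Σ NₕSₕ = 4694·1 + 4869·1 + 4847·2 = 19257.
Share for 3: 9694/19257 = 0.50340.
n_3 = 150 × 0.50340 = 75.510... → 76.

76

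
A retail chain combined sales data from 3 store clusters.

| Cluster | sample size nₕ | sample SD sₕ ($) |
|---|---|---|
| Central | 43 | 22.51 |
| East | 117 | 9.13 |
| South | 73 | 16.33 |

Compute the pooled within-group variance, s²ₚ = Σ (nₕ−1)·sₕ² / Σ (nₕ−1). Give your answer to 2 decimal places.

Degrees of freedom: 42 + 116 + 72 = 230.
Σ(nₕ−1)sₕ² = 42·506.7001 + 116·83.3569 + 72·266.6689 = 50150.9654.
s²ₚ = 50150.9654 / 230 = 218.0477... → 218.05.

218.05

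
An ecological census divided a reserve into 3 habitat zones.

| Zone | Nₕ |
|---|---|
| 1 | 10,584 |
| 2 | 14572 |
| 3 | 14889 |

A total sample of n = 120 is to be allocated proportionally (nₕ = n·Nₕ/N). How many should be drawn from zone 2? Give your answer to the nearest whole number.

N = 10584 + 14572 + 14889 = 40045.
n_2 = 120·14572/40045 = 43.667... → 44.

44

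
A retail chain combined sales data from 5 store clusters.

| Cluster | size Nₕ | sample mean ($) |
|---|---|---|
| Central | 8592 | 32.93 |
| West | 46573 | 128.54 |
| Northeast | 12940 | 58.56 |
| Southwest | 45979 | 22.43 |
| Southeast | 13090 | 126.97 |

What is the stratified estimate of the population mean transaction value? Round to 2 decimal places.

x̄_st = (Σ Nₕx̄ₕ) / (Σ Nₕ) = (8592·32.93 + 46573·128.54 + 12940·58.56 + 45979·22.43 + 13090·126.97) / 127174
= 9720540.65 / 127174 = 76.4350... → 76.43.

76.43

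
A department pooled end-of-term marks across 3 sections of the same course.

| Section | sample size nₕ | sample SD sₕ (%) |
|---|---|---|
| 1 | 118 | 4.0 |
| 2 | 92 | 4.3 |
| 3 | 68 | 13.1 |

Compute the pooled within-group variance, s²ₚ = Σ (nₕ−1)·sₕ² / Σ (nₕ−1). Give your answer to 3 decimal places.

Degrees of freedom: 117 + 91 + 67 = 275.
Σ(nₕ−1)sₕ² = 117·16 + 91·18.49 + 67·171.61 = 15052.46.
s²ₚ = 15052.46 / 275 = 54.73622... → 54.736.

54.736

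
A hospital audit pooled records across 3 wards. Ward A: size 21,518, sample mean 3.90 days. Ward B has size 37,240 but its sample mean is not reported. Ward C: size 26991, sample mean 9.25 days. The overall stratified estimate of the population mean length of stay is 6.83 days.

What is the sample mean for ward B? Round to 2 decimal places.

6.77

N = 21518 + 37240 + 26991 = 85749.
Overall total = μ·N = 6.83·85749 = 585665.67.
Subtract the known strata: 21518·3.90 + 26991·9.25 = 333586.95.
Remaining total for ward B: 585665.67 − 333586.95 = 252078.72.
Divide by its size: 252078.72 / 37240 = 6.7690... → 6.77.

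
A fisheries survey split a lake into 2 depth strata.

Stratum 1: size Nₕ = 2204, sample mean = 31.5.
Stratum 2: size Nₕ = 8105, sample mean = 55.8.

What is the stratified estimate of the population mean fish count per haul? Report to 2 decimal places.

x̄_st = (Σ Nₕx̄ₕ) / (Σ Nₕ) = (2204·31.5 + 8105·55.8) / 10309
= 521685 / 10309 = 50.6048... → 50.60.

50.60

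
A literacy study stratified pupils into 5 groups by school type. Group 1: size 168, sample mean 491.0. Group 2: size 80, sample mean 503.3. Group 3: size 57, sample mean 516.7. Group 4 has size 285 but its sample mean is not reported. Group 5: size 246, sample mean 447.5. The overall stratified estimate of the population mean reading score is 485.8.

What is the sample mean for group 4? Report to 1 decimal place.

Σ Nₕx̄ₕ = N·μ, so 285·x̄_4 = 836·485.8 − (168·491.0 + 80·503.3 + 57·516.7 + 246·447.5).
= 406128.8 − 262288.9 = 143839.9.
x̄_4 = 143839.9 / 285 = 504.701... → 504.7.

504.7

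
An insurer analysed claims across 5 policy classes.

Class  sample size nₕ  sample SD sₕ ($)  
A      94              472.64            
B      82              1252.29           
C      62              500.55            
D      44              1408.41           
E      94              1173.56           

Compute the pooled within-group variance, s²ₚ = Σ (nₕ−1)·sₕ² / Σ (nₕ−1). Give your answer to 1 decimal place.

1014729.3

Degrees of freedom: 93 + 81 + 61 + 43 + 93 = 371.
Σ(nₕ−1)sₕ² = 93·223388.5696 + 81·1568230.2441 + 61·250550.3025 + 43·1983618.7281 + 93·1377243.0736 = 376464566.3505.
s²ₚ = 376464566.3505 / 371 = 1014729.289... → 1014729.3.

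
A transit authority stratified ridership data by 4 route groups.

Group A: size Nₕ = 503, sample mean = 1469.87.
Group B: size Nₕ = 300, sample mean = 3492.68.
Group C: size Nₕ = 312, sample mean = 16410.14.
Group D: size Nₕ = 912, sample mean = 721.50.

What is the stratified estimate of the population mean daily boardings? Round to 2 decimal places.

N = 503 + 300 + 312 + 912 = 2027.
The stratified mean weights each stratum mean by its population share Nₕ/N.
Σ Nₕx̄ₕ = 503·1469.87 + 300·3492.68 + 312·16410.14 + 912·721.50 = 739344.61 + 1047804 + 5119963.68 + 658008 = 7565120.29.
Divide by N: 7565120.29 / 2027 = 3732.1758... → 3732.18.

3732.18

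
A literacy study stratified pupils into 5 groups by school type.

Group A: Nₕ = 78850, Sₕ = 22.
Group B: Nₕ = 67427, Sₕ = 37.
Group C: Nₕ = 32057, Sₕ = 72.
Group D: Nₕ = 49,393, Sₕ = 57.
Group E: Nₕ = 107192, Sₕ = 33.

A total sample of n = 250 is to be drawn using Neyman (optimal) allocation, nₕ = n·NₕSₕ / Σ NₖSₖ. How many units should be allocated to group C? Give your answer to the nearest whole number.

A: NₕSₕ = 78850·22 = 1734700
B: NₕSₕ = 67427·37 = 2494799
C: NₕSₕ = 32057·72 = 2308104
D: NₕSₕ = 49393·57 = 2815401
E: NₕSₕ = 107192·33 = 3537336
Σ NₕSₕ = 12890340.
n_C = 250·2308104/12890340 = 44.764... → 45.

45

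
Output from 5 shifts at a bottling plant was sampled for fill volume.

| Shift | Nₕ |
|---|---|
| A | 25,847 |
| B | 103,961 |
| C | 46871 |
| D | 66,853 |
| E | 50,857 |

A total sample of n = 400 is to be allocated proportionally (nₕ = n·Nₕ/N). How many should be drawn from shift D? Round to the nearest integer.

91

Share of shift D = 66853/294389 = 0.22709.
Allocate 400 × 0.22709 = 90.836... → 91.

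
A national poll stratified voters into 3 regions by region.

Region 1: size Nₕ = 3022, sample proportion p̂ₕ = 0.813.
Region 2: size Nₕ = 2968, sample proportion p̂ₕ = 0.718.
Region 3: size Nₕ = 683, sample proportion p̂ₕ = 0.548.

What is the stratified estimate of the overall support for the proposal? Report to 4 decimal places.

0.7436

N = 3022 + 2968 + 683 = 6673.
Overall proportion = Σ (Nₕ/N)·p̂ₕ.
Σ Nₕp̂ₕ = 2456.886 + 2131.024 + 374.284 = 4962.194.
4962.194 / 6673 = 0.743623... → 0.7436.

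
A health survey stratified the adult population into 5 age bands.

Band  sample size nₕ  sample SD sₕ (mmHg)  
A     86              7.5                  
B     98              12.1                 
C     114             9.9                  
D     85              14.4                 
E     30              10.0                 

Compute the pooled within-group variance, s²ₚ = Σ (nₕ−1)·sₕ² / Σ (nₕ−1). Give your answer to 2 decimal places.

123.47

A: (86−1)·7.5² = 85·56.25 = 4781.25
B: (98−1)·12.1² = 97·146.41 = 14201.77
C: (114−1)·9.9² = 113·98.01 = 11075.13
D: (85−1)·14.4² = 84·207.36 = 17418.24
E: (30−1)·10.0² = 29·100 = 2900
Numerator = 50376.39; denominator = Σ(nₕ−1) = 408.
s²ₚ = 50376.39/408 = 123.4715... → 123.47.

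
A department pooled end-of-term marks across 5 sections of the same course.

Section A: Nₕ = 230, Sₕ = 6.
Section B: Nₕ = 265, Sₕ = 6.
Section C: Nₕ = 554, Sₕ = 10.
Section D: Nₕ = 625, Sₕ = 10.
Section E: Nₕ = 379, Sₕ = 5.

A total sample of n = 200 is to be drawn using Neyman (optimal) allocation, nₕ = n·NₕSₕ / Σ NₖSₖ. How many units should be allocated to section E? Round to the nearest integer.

23

Σ NₕSₕ = 230·6 + 265·6 + 554·10 + 625·10 + 379·5 = 16655.
Share for E: 1895/16655 = 0.11378.
n_E = 200 × 0.11378 = 22.756... → 23.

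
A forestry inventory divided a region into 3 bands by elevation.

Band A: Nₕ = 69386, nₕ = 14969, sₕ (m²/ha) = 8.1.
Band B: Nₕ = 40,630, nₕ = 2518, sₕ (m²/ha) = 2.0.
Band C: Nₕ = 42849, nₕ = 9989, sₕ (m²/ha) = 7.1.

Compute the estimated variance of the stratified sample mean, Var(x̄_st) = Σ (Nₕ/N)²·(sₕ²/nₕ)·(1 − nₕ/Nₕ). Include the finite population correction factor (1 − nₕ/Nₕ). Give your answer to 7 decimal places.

N = 152865; Wₕ = Nₕ/N.
band A: (69386/152865)²·8.1²/14969·(1 − 14969/69386) = 0.0007082190
band B: (40630/152865)²·2.0²/2518·(1 − 2518/40630) = 0.0001052681
band C: (42849/152865)²·7.1²/9989·(1 − 9989/42849) = 0.0003040793
Sum = 0.0011175664 → 0.0011176.

0.0011176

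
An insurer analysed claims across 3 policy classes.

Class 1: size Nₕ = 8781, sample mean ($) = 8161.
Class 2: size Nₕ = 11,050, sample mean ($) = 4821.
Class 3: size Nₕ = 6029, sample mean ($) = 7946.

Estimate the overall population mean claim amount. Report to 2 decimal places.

6683.69

N = 25860; weights Wₕ = Nₕ/N = (0.3396, 0.4273, 0.2331).
x̄_st = Σ Wₕ·x̄ₕ = 0.3396·8161 + 0.4273·4821 + 0.2331·7946 ≈ 6683.6901...
→ 6683.69.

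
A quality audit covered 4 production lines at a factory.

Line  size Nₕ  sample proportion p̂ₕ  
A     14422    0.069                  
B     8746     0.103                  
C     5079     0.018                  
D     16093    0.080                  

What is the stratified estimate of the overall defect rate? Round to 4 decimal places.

Wₕ = Nₕ/N with N = 44340: 0.3253, 0.1972, 0.1145, 0.3629.
p̂_st = 0.3253·0.069 + 0.1972·0.103 + 0.1145·0.018 + 0.3629·0.080 ≈ 0.073857... → 0.0739.

0.0739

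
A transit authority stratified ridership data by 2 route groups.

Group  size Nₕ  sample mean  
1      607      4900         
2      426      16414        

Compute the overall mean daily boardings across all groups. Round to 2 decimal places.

9648.27

N = 1033; weights Wₕ = Nₕ/N = (0.5876, 0.4124).
x̄_st = Σ Wₕ·x̄ₕ = 0.5876·4900 + 0.4124·16414 ≈ 9648.2711...
→ 9648.27.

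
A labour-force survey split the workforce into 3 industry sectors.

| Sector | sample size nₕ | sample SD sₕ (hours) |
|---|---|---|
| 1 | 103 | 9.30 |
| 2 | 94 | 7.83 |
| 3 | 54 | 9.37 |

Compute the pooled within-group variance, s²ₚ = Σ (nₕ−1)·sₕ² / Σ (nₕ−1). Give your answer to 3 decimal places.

77.326

1: (103−1)·9.30² = 102·86.49 = 8821.98
2: (94−1)·7.83² = 93·61.3089 = 5701.7277
3: (54−1)·9.37² = 53·87.7969 = 4653.2357
Numerator = 19176.9434; denominator = Σ(nₕ−1) = 248.
s²ₚ = 19176.9434/248 = 77.32638... → 77.326.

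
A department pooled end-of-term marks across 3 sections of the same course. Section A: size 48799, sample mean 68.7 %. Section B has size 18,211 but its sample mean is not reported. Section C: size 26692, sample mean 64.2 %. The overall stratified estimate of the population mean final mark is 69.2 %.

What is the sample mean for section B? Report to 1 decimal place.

77.9

N = 48799 + 18211 + 26692 = 93702.
Overall total = μ·N = 69.2·93702 = 6484178.4.
Subtract the known strata: 48799·68.7 + 26692·64.2 = 5066117.7.
Remaining total for section B: 6484178.4 − 5066117.7 = 1418060.7.
Divide by its size: 1418060.7 / 18211 = 77.868... → 77.9.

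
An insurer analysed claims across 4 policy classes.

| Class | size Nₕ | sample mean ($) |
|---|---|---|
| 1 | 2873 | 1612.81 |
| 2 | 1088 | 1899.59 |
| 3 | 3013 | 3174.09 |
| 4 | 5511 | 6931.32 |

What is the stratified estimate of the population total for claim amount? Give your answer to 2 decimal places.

54462394.74

1: 2873·1612.81 = 4633603.13
2: 1088·1899.59 = 2066753.92
3: 3013·3174.09 = 9563533.17
4: 5511·6931.32 = 38198504.52
τ̂ = Σ Nₕx̄ₕ = 54462394.74.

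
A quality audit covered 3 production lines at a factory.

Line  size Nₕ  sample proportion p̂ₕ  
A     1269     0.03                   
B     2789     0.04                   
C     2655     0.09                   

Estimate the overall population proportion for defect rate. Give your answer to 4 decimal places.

N = 1269 + 2789 + 2655 = 6713.
Overall proportion = Σ (Nₕ/N)·p̂ₕ.
Σ Nₕp̂ₕ = 38.07 + 111.56 + 238.95 = 388.58.
388.58 / 6713 = 0.057885... → 0.0579.

0.0579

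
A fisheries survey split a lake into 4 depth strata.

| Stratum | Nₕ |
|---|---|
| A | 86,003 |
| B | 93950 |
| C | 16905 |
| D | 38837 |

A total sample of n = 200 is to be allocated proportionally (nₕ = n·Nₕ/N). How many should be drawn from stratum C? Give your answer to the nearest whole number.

N = 86003 + 93950 + 16905 + 38837 = 235695.
n_C = 200·16905/235695 = 14.345... → 14.

14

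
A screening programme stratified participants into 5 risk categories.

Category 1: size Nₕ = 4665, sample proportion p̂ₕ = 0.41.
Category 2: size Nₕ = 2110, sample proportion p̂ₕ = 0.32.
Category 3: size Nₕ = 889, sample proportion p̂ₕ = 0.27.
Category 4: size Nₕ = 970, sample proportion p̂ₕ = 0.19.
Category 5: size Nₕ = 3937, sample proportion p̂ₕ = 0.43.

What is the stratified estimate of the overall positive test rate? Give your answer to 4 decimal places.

0.3743

Wₕ = Nₕ/N with N = 12571: 0.3711, 0.1678, 0.0707, 0.0772, 0.3132.
p̂_st = 0.3711·0.41 + 0.1678·0.32 + 0.0707·0.27 + 0.0772·0.19 + 0.3132·0.43 ≈ 0.374281... → 0.3743.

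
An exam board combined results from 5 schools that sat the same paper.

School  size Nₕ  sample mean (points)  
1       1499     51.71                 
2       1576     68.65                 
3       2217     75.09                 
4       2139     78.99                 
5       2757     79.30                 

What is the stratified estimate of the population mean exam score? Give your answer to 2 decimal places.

x̄_st = (Σ Nₕx̄ₕ) / (Σ Nₕ) = (1499·51.71 + 1576·68.65 + 2217·75.09 + 2139·78.99 + 2757·79.30) / 10188
= 739769.93 / 10188 = 72.6119... → 72.61.

72.61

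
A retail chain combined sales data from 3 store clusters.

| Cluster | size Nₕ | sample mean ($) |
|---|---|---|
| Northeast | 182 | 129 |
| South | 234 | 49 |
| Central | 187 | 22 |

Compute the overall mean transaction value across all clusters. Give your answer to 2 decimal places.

64.77

x̄_st = (Σ Nₕx̄ₕ) / (Σ Nₕ) = (182·129 + 234·49 + 187·22) / 603
= 39058 / 603 = 64.7728... → 64.77.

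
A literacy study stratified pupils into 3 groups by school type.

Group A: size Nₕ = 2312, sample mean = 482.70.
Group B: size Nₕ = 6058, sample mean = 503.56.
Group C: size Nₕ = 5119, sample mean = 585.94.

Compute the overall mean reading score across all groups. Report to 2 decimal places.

531.25

x̄_st = (Σ Nₕx̄ₕ) / (Σ Nₕ) = (2312·482.70 + 6058·503.56 + 5119·585.94) / 13489
= 7165995.74 / 13489 = 531.2474... → 531.25.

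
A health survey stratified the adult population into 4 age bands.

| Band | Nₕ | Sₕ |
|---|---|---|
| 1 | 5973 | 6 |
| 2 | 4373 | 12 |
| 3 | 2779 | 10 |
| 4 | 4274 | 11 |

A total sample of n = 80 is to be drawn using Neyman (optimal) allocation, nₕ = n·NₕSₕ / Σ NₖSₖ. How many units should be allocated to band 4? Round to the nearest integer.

Σ NₕSₕ = 5973·6 + 4373·12 + 2779·10 + 4274·11 = 163118.
Share for 4: 47014/163118 = 0.28822.
n_4 = 80 × 0.28822 = 23.058... → 23.

23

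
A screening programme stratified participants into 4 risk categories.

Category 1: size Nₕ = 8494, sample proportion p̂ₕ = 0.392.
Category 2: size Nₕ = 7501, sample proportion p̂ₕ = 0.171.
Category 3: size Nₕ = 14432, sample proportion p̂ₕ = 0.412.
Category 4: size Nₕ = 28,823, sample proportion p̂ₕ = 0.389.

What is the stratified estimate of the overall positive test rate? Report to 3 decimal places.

Wₕ = Nₕ/N with N = 59250: 0.1434, 0.1266, 0.2436, 0.4865.
p̂_st = 0.1434·0.392 + 0.1266·0.171 + 0.2436·0.412 + 0.4865·0.389 ≈ 0.36743... → 0.367.

0.367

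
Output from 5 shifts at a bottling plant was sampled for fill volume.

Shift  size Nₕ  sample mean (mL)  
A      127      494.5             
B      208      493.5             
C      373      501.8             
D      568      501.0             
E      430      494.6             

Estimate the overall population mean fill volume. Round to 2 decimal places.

N = 127 + 208 + 373 + 568 + 430 = 1706.
Weight each subgroup mean by Nₕ/N and sum.
Σ Nₕx̄ₕ = 127·494.5 + 208·493.5 + 373·501.8 + 568·501.0 + 430·494.6 = 62801.5 + 102648 + 187171.4 + 284568 + 212678 = 849866.9.
Divide by N: 849866.9 / 1706 = 498.1635... → 498.16.

498.16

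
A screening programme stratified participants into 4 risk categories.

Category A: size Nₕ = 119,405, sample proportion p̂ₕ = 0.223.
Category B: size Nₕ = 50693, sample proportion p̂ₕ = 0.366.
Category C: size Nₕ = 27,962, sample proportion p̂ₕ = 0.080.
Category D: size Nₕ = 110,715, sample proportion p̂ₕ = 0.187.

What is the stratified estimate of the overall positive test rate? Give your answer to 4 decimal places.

0.2206

N = 119405 + 50693 + 27962 + 110715 = 308775.
Overall proportion = Σ (Nₕ/N)·p̂ₕ.
Σ Nₕp̂ₕ = 26627.315 + 18553.638 + 2236.96 + 20703.705 = 68121.618.
68121.618 / 308775 = 0.220619... → 0.2206.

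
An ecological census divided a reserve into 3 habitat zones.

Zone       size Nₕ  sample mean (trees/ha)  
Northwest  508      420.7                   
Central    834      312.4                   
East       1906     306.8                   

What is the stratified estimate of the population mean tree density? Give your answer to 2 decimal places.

N = 3248; weights Wₕ = Nₕ/N = (0.1564, 0.2568, 0.5868).
x̄_st = Σ Wₕ·x̄ₕ = 0.1564·420.7 + 0.2568·312.4 + 0.5868·306.8 ≈ 326.0523...
→ 326.05.

326.05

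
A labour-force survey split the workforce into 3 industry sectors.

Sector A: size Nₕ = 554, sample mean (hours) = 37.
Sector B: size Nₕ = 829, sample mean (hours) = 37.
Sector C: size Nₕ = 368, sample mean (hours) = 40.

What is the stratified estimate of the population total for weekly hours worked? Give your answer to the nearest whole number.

A: 554·37 = 20498
B: 829·37 = 30673
C: 368·40 = 14720
τ̂ = Σ Nₕx̄ₕ = 65891.

65891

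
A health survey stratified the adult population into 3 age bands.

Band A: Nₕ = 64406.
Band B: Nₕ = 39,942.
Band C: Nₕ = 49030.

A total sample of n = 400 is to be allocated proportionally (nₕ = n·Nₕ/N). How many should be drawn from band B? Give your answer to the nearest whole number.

104

N = 64406 + 39942 + 49030 = 153378.
n_B = 400·39942/153378 = 104.166... → 104.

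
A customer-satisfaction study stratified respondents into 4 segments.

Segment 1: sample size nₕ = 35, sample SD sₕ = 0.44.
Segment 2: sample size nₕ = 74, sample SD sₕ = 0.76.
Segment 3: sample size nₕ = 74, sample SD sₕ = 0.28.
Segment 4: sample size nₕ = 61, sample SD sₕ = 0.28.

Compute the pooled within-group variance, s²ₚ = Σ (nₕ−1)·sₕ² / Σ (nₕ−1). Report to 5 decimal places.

0.24656

1: (35−1)·0.44² = 34·0.1936 = 6.5824
2: (74−1)·0.76² = 73·0.5776 = 42.1648
3: (74−1)·0.28² = 73·0.0784 = 5.7232
4: (61−1)·0.28² = 60·0.0784 = 4.704
Numerator = 59.1744; denominator = Σ(nₕ−1) = 240.
s²ₚ = 59.1744/240 = 0.24656 → 0.24656.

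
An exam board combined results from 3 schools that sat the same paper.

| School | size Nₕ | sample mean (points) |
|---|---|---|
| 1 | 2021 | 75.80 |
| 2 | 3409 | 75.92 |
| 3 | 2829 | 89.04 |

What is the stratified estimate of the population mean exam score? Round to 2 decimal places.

80.38

N = 8259; weights Wₕ = Nₕ/N = (0.2447, 0.4128, 0.3425).
x̄_st = Σ Wₕ·x̄ₕ = 0.2447·75.80 + 0.4128·75.92 + 0.3425·89.04 ≈ 80.3847...
→ 80.38.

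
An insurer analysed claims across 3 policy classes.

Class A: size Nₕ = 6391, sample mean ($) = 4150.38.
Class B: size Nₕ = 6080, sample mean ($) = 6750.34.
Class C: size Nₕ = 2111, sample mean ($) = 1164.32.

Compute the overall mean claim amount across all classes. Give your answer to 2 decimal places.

N = 14582; weights Wₕ = Nₕ/N = (0.4383, 0.4170, 0.1448).
x̄_st = Σ Wₕ·x̄ₕ = 0.4383·4150.38 + 0.4170·6750.34 + 0.1448·1164.32 ≈ 4802.1551...
→ 4802.16.

4802.16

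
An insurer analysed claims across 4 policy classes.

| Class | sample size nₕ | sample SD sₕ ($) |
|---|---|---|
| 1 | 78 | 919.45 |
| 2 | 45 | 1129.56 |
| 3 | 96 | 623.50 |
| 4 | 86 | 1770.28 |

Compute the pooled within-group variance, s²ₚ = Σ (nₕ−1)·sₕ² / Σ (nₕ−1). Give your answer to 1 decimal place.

1: (78−1)·919.45² = 77·845388.3025 = 65094899.2925
2: (45−1)·1129.56² = 44·1275905.7936 = 56139854.9184
3: (96−1)·623.50² = 95·388752.25 = 36931463.75
4: (86−1)·1770.28² = 85·3133891.2784 = 266380758.664
Numerator = 424546976.6249; denominator = Σ(nₕ−1) = 301.
s²ₚ = 424546976.6249/301 = 1410455.072... → 1410455.1.

1410455.1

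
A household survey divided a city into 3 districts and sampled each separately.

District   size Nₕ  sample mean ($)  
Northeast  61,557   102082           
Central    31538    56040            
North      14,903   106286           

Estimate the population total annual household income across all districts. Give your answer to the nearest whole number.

9635231452

Estimate total by summing Nₕ·x̄ₕ over strata.
61557·102082 + 31538·56040 + 14903·106286 = 6283861674 + 1767389520 + 1583980258 = 9635231452.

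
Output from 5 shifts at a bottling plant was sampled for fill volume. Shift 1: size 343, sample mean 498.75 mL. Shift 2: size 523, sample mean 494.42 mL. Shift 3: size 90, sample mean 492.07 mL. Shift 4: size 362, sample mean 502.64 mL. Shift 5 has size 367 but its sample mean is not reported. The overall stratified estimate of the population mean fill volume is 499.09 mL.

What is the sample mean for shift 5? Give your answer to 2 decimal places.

504.28

N = 343 + 523 + 90 + 362 + 367 = 1685.
Overall total = μ·N = 499.09·1685 = 840966.65.
Subtract the known strata: 343·498.75 + 523·494.42 + 90·492.07 + 362·502.64 = 655894.89.
Remaining total for shift 5: 840966.65 − 655894.89 = 185071.76.
Divide by its size: 185071.76 / 367 = 504.2827... → 504.28.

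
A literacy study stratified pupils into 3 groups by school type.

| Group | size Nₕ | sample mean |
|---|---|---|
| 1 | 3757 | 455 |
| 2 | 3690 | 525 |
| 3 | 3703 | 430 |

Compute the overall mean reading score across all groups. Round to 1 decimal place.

469.9

N = 11150; weights Wₕ = Nₕ/N = (0.3370, 0.3309, 0.3321).
x̄_st = Σ Wₕ·x̄ₕ = 0.3370·455 + 0.3309·525 + 0.3321·430 ≈ 469.863...
→ 469.9.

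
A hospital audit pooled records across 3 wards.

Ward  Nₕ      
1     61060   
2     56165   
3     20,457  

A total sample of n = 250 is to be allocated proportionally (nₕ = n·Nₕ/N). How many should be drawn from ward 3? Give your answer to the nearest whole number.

37

Share of ward 3 = 20457/137682 = 0.14858.
Allocate 250 × 0.14858 = 37.145... → 37.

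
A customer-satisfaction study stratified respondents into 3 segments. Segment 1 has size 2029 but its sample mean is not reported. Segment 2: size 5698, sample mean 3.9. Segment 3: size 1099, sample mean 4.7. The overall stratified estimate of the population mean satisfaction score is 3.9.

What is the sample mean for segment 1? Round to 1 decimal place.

Σ Nₕx̄ₕ = N·μ, so 2029·x̄_1 = 8826·3.9 − (5698·3.9 + 1099·4.7).
= 34421.4 − 27387.5 = 7033.9.
x̄_1 = 7033.9 / 2029 = 3.467... → 3.5.

3.5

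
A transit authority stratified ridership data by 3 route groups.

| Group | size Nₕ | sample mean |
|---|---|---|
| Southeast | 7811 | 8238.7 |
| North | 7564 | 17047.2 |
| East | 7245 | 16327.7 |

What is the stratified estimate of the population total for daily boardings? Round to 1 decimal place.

311591693.0

Population total = Σ Nₕ·x̄ₕ (each stratum's size times its mean).
7811·8238.7 + 7564·17047.2 + 7245·16327.7 = 64352485.7 + 128945020.8 + 118294186.5 = 311591693.0.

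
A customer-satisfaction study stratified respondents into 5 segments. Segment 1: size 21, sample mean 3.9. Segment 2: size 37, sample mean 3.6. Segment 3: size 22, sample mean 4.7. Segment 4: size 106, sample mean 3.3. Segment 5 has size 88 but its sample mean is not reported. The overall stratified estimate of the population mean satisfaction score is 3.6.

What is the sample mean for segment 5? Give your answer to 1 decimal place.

3.6

N = 21 + 37 + 22 + 106 + 88 = 274.
Overall total = μ·N = 3.6·274 = 986.4.
Subtract the known strata: 21·3.9 + 37·3.6 + 22·4.7 + 106·3.3 = 668.3.
Remaining total for segment 5: 986.4 − 668.3 = 318.1.
Divide by its size: 318.1 / 88 = 3.615... → 3.6.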